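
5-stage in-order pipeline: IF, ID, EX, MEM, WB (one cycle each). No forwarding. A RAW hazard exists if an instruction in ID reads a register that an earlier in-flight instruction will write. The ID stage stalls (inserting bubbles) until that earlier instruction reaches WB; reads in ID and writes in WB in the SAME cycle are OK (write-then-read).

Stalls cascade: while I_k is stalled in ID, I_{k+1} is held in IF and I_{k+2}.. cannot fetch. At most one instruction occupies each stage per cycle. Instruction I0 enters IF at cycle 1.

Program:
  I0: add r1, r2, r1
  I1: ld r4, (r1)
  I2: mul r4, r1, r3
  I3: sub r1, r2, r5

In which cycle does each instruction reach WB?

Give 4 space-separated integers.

Answer: 5 8 9 10

Derivation:
I0 add r1 <- r2,r1: IF@1 ID@2 stall=0 (-) EX@3 MEM@4 WB@5
I1 ld r4 <- r1: IF@2 ID@3 stall=2 (RAW on I0.r1 (WB@5)) EX@6 MEM@7 WB@8
I2 mul r4 <- r1,r3: IF@3 ID@6 stall=0 (-) EX@7 MEM@8 WB@9
I3 sub r1 <- r2,r5: IF@6 ID@7 stall=0 (-) EX@8 MEM@9 WB@10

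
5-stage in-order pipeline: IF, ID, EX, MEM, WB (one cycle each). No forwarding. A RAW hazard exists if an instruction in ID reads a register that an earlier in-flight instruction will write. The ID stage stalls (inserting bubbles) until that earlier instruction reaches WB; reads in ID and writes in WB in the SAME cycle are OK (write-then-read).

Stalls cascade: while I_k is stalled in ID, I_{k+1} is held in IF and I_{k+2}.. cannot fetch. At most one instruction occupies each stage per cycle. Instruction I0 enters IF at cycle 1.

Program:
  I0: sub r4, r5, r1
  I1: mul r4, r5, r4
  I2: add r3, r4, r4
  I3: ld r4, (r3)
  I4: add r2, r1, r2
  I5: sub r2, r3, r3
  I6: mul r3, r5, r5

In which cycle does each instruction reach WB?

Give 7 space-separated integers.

Answer: 5 8 11 14 15 16 17

Derivation:
I0 sub r4 <- r5,r1: IF@1 ID@2 stall=0 (-) EX@3 MEM@4 WB@5
I1 mul r4 <- r5,r4: IF@2 ID@3 stall=2 (RAW on I0.r4 (WB@5)) EX@6 MEM@7 WB@8
I2 add r3 <- r4,r4: IF@3 ID@6 stall=2 (RAW on I1.r4 (WB@8)) EX@9 MEM@10 WB@11
I3 ld r4 <- r3: IF@6 ID@9 stall=2 (RAW on I2.r3 (WB@11)) EX@12 MEM@13 WB@14
I4 add r2 <- r1,r2: IF@9 ID@12 stall=0 (-) EX@13 MEM@14 WB@15
I5 sub r2 <- r3,r3: IF@12 ID@13 stall=0 (-) EX@14 MEM@15 WB@16
I6 mul r3 <- r5,r5: IF@13 ID@14 stall=0 (-) EX@15 MEM@16 WB@17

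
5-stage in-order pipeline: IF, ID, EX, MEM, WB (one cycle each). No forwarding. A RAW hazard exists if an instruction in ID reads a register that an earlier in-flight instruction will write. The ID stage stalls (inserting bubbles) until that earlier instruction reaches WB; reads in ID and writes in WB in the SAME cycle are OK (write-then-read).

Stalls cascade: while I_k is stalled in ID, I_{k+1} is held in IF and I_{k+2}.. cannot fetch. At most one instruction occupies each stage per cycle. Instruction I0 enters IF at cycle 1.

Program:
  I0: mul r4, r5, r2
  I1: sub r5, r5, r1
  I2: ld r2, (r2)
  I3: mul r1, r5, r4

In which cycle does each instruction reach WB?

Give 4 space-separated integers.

I0 mul r4 <- r5,r2: IF@1 ID@2 stall=0 (-) EX@3 MEM@4 WB@5
I1 sub r5 <- r5,r1: IF@2 ID@3 stall=0 (-) EX@4 MEM@5 WB@6
I2 ld r2 <- r2: IF@3 ID@4 stall=0 (-) EX@5 MEM@6 WB@7
I3 mul r1 <- r5,r4: IF@4 ID@5 stall=1 (RAW on I1.r5 (WB@6)) EX@7 MEM@8 WB@9

Answer: 5 6 7 9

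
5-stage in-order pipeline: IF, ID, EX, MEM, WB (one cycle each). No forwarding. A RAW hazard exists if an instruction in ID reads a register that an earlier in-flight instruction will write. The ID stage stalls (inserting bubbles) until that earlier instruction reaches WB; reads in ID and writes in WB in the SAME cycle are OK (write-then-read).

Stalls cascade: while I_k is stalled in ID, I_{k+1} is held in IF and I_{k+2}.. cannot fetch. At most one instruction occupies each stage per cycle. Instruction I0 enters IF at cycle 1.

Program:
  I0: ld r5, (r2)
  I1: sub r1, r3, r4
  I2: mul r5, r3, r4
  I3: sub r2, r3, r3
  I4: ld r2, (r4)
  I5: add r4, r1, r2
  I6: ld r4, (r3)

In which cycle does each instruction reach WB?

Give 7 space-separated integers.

I0 ld r5 <- r2: IF@1 ID@2 stall=0 (-) EX@3 MEM@4 WB@5
I1 sub r1 <- r3,r4: IF@2 ID@3 stall=0 (-) EX@4 MEM@5 WB@6
I2 mul r5 <- r3,r4: IF@3 ID@4 stall=0 (-) EX@5 MEM@6 WB@7
I3 sub r2 <- r3,r3: IF@4 ID@5 stall=0 (-) EX@6 MEM@7 WB@8
I4 ld r2 <- r4: IF@5 ID@6 stall=0 (-) EX@7 MEM@8 WB@9
I5 add r4 <- r1,r2: IF@6 ID@7 stall=2 (RAW on I4.r2 (WB@9)) EX@10 MEM@11 WB@12
I6 ld r4 <- r3: IF@7 ID@10 stall=0 (-) EX@11 MEM@12 WB@13

Answer: 5 6 7 8 9 12 13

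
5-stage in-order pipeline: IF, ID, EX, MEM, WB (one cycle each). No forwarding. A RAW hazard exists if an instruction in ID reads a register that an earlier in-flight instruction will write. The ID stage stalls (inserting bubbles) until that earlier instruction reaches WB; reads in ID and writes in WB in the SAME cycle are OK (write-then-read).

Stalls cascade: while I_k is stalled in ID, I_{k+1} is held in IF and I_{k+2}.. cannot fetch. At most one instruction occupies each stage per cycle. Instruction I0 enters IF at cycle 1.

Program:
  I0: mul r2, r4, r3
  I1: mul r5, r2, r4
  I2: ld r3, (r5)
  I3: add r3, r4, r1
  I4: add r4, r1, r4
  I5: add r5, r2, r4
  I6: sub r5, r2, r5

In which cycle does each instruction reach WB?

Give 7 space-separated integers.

Answer: 5 8 11 12 13 16 19

Derivation:
I0 mul r2 <- r4,r3: IF@1 ID@2 stall=0 (-) EX@3 MEM@4 WB@5
I1 mul r5 <- r2,r4: IF@2 ID@3 stall=2 (RAW on I0.r2 (WB@5)) EX@6 MEM@7 WB@8
I2 ld r3 <- r5: IF@3 ID@6 stall=2 (RAW on I1.r5 (WB@8)) EX@9 MEM@10 WB@11
I3 add r3 <- r4,r1: IF@6 ID@9 stall=0 (-) EX@10 MEM@11 WB@12
I4 add r4 <- r1,r4: IF@9 ID@10 stall=0 (-) EX@11 MEM@12 WB@13
I5 add r5 <- r2,r4: IF@10 ID@11 stall=2 (RAW on I4.r4 (WB@13)) EX@14 MEM@15 WB@16
I6 sub r5 <- r2,r5: IF@11 ID@14 stall=2 (RAW on I5.r5 (WB@16)) EX@17 MEM@18 WB@19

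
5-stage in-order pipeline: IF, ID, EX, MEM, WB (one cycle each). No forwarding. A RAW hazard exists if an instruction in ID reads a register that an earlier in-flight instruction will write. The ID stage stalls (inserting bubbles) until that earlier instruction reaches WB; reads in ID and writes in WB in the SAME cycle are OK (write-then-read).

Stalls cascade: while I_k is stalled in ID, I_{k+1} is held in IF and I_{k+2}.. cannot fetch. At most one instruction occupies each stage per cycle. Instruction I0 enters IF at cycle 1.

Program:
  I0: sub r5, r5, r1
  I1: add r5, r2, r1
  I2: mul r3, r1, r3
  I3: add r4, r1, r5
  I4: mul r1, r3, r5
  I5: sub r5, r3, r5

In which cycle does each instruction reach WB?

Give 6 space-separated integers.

I0 sub r5 <- r5,r1: IF@1 ID@2 stall=0 (-) EX@3 MEM@4 WB@5
I1 add r5 <- r2,r1: IF@2 ID@3 stall=0 (-) EX@4 MEM@5 WB@6
I2 mul r3 <- r1,r3: IF@3 ID@4 stall=0 (-) EX@5 MEM@6 WB@7
I3 add r4 <- r1,r5: IF@4 ID@5 stall=1 (RAW on I1.r5 (WB@6)) EX@7 MEM@8 WB@9
I4 mul r1 <- r3,r5: IF@5 ID@7 stall=0 (-) EX@8 MEM@9 WB@10
I5 sub r5 <- r3,r5: IF@7 ID@8 stall=0 (-) EX@9 MEM@10 WB@11

Answer: 5 6 7 9 10 11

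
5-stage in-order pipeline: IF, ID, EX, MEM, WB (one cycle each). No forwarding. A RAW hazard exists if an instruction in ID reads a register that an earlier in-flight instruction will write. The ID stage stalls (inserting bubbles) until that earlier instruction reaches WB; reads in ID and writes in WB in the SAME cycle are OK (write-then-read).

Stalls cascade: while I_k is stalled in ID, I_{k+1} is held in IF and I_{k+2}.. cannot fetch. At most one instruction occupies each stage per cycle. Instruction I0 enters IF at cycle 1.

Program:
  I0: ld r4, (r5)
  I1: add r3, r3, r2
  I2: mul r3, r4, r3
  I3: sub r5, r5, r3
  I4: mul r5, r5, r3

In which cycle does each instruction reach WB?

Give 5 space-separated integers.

I0 ld r4 <- r5: IF@1 ID@2 stall=0 (-) EX@3 MEM@4 WB@5
I1 add r3 <- r3,r2: IF@2 ID@3 stall=0 (-) EX@4 MEM@5 WB@6
I2 mul r3 <- r4,r3: IF@3 ID@4 stall=2 (RAW on I1.r3 (WB@6)) EX@7 MEM@8 WB@9
I3 sub r5 <- r5,r3: IF@4 ID@7 stall=2 (RAW on I2.r3 (WB@9)) EX@10 MEM@11 WB@12
I4 mul r5 <- r5,r3: IF@7 ID@10 stall=2 (RAW on I3.r5 (WB@12)) EX@13 MEM@14 WB@15

Answer: 5 6 9 12 15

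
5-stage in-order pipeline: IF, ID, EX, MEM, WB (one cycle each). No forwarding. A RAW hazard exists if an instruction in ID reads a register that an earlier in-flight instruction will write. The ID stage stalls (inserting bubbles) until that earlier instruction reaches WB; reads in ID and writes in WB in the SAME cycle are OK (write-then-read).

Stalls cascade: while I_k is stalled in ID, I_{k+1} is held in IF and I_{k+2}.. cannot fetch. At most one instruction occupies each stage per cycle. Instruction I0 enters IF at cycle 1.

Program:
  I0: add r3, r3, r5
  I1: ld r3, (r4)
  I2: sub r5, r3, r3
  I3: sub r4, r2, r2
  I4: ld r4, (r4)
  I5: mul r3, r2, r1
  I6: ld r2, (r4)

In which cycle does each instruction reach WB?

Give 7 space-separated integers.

I0 add r3 <- r3,r5: IF@1 ID@2 stall=0 (-) EX@3 MEM@4 WB@5
I1 ld r3 <- r4: IF@2 ID@3 stall=0 (-) EX@4 MEM@5 WB@6
I2 sub r5 <- r3,r3: IF@3 ID@4 stall=2 (RAW on I1.r3 (WB@6)) EX@7 MEM@8 WB@9
I3 sub r4 <- r2,r2: IF@4 ID@7 stall=0 (-) EX@8 MEM@9 WB@10
I4 ld r4 <- r4: IF@7 ID@8 stall=2 (RAW on I3.r4 (WB@10)) EX@11 MEM@12 WB@13
I5 mul r3 <- r2,r1: IF@8 ID@11 stall=0 (-) EX@12 MEM@13 WB@14
I6 ld r2 <- r4: IF@11 ID@12 stall=1 (RAW on I4.r4 (WB@13)) EX@14 MEM@15 WB@16

Answer: 5 6 9 10 13 14 16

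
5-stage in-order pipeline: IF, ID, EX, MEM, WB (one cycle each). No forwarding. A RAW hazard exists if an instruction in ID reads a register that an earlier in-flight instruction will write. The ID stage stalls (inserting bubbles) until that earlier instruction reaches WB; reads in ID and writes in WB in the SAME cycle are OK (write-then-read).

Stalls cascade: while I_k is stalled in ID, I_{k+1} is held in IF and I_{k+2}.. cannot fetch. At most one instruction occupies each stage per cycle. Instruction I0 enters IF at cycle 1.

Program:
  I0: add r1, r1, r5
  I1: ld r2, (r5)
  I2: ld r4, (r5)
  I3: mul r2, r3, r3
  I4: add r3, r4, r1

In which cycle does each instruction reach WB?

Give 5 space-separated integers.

Answer: 5 6 7 8 10

Derivation:
I0 add r1 <- r1,r5: IF@1 ID@2 stall=0 (-) EX@3 MEM@4 WB@5
I1 ld r2 <- r5: IF@2 ID@3 stall=0 (-) EX@4 MEM@5 WB@6
I2 ld r4 <- r5: IF@3 ID@4 stall=0 (-) EX@5 MEM@6 WB@7
I3 mul r2 <- r3,r3: IF@4 ID@5 stall=0 (-) EX@6 MEM@7 WB@8
I4 add r3 <- r4,r1: IF@5 ID@6 stall=1 (RAW on I2.r4 (WB@7)) EX@8 MEM@9 WB@10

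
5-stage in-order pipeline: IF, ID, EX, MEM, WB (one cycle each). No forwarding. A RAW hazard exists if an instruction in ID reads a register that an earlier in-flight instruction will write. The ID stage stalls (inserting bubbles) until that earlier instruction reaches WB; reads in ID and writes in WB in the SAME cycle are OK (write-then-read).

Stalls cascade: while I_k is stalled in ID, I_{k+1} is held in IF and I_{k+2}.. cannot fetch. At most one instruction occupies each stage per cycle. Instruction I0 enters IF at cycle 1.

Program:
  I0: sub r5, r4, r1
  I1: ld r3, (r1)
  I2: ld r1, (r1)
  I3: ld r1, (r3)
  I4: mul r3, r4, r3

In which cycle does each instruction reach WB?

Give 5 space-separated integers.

Answer: 5 6 7 9 10

Derivation:
I0 sub r5 <- r4,r1: IF@1 ID@2 stall=0 (-) EX@3 MEM@4 WB@5
I1 ld r3 <- r1: IF@2 ID@3 stall=0 (-) EX@4 MEM@5 WB@6
I2 ld r1 <- r1: IF@3 ID@4 stall=0 (-) EX@5 MEM@6 WB@7
I3 ld r1 <- r3: IF@4 ID@5 stall=1 (RAW on I1.r3 (WB@6)) EX@7 MEM@8 WB@9
I4 mul r3 <- r4,r3: IF@5 ID@7 stall=0 (-) EX@8 MEM@9 WB@10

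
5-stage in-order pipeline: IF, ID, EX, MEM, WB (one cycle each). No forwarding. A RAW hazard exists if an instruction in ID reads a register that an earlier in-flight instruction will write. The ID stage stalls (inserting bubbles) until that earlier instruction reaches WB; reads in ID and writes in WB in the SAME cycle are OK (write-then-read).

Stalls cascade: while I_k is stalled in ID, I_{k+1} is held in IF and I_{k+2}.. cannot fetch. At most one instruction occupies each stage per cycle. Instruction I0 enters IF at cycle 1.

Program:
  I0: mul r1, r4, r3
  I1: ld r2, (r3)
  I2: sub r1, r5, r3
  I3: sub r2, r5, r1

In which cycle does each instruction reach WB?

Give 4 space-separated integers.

I0 mul r1 <- r4,r3: IF@1 ID@2 stall=0 (-) EX@3 MEM@4 WB@5
I1 ld r2 <- r3: IF@2 ID@3 stall=0 (-) EX@4 MEM@5 WB@6
I2 sub r1 <- r5,r3: IF@3 ID@4 stall=0 (-) EX@5 MEM@6 WB@7
I3 sub r2 <- r5,r1: IF@4 ID@5 stall=2 (RAW on I2.r1 (WB@7)) EX@8 MEM@9 WB@10

Answer: 5 6 7 10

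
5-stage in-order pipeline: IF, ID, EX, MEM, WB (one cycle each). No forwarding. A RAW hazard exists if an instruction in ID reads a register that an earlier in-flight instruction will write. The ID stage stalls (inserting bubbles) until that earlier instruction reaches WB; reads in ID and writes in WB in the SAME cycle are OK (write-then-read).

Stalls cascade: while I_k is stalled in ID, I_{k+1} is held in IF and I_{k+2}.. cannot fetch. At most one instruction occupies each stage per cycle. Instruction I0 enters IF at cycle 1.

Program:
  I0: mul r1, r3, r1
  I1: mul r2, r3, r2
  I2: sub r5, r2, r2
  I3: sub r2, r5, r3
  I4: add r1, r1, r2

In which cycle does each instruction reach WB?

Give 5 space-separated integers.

I0 mul r1 <- r3,r1: IF@1 ID@2 stall=0 (-) EX@3 MEM@4 WB@5
I1 mul r2 <- r3,r2: IF@2 ID@3 stall=0 (-) EX@4 MEM@5 WB@6
I2 sub r5 <- r2,r2: IF@3 ID@4 stall=2 (RAW on I1.r2 (WB@6)) EX@7 MEM@8 WB@9
I3 sub r2 <- r5,r3: IF@4 ID@7 stall=2 (RAW on I2.r5 (WB@9)) EX@10 MEM@11 WB@12
I4 add r1 <- r1,r2: IF@7 ID@10 stall=2 (RAW on I3.r2 (WB@12)) EX@13 MEM@14 WB@15

Answer: 5 6 9 12 15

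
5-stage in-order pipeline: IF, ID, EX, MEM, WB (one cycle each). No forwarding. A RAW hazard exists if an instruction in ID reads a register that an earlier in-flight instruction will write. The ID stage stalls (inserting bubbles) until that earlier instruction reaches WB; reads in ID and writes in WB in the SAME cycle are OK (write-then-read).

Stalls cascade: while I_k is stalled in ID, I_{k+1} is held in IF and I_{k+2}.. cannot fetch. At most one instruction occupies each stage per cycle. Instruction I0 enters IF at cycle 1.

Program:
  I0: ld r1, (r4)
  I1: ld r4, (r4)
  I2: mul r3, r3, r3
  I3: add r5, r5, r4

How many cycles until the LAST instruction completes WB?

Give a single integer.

Answer: 9

Derivation:
I0 ld r1 <- r4: IF@1 ID@2 stall=0 (-) EX@3 MEM@4 WB@5
I1 ld r4 <- r4: IF@2 ID@3 stall=0 (-) EX@4 MEM@5 WB@6
I2 mul r3 <- r3,r3: IF@3 ID@4 stall=0 (-) EX@5 MEM@6 WB@7
I3 add r5 <- r5,r4: IF@4 ID@5 stall=1 (RAW on I1.r4 (WB@6)) EX@7 MEM@8 WB@9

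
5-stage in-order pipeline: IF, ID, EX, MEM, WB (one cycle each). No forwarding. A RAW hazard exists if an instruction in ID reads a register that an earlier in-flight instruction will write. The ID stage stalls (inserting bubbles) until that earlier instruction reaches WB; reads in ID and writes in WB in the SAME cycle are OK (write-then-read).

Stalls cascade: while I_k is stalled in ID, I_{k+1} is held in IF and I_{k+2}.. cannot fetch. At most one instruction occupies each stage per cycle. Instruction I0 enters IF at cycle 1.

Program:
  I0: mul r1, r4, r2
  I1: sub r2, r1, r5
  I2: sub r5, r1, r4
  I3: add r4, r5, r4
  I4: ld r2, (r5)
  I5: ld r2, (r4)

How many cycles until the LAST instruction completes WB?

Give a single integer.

Answer: 15

Derivation:
I0 mul r1 <- r4,r2: IF@1 ID@2 stall=0 (-) EX@3 MEM@4 WB@5
I1 sub r2 <- r1,r5: IF@2 ID@3 stall=2 (RAW on I0.r1 (WB@5)) EX@6 MEM@7 WB@8
I2 sub r5 <- r1,r4: IF@3 ID@6 stall=0 (-) EX@7 MEM@8 WB@9
I3 add r4 <- r5,r4: IF@6 ID@7 stall=2 (RAW on I2.r5 (WB@9)) EX@10 MEM@11 WB@12
I4 ld r2 <- r5: IF@7 ID@10 stall=0 (-) EX@11 MEM@12 WB@13
I5 ld r2 <- r4: IF@10 ID@11 stall=1 (RAW on I3.r4 (WB@12)) EX@13 MEM@14 WB@15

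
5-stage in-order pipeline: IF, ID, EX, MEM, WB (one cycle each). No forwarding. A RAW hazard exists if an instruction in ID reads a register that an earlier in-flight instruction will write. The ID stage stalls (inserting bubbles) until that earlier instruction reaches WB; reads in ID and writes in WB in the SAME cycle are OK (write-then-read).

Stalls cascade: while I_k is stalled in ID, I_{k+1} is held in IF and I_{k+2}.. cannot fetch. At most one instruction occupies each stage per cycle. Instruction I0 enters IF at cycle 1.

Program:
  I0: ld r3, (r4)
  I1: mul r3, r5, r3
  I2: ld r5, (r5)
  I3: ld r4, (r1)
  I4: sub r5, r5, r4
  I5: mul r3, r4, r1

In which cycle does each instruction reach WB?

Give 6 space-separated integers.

Answer: 5 8 9 10 13 14

Derivation:
I0 ld r3 <- r4: IF@1 ID@2 stall=0 (-) EX@3 MEM@4 WB@5
I1 mul r3 <- r5,r3: IF@2 ID@3 stall=2 (RAW on I0.r3 (WB@5)) EX@6 MEM@7 WB@8
I2 ld r5 <- r5: IF@3 ID@6 stall=0 (-) EX@7 MEM@8 WB@9
I3 ld r4 <- r1: IF@6 ID@7 stall=0 (-) EX@8 MEM@9 WB@10
I4 sub r5 <- r5,r4: IF@7 ID@8 stall=2 (RAW on I3.r4 (WB@10)) EX@11 MEM@12 WB@13
I5 mul r3 <- r4,r1: IF@8 ID@11 stall=0 (-) EX@12 MEM@13 WB@14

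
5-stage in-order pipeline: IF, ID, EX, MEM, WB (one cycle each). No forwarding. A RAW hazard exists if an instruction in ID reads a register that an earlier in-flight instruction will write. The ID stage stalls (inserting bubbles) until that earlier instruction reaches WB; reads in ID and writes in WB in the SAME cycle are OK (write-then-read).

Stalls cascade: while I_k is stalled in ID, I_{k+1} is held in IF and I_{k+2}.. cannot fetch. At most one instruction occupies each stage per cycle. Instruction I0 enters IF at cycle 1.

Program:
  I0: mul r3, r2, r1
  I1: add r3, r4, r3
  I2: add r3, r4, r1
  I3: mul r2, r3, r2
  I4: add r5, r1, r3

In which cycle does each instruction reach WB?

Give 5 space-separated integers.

Answer: 5 8 9 12 13

Derivation:
I0 mul r3 <- r2,r1: IF@1 ID@2 stall=0 (-) EX@3 MEM@4 WB@5
I1 add r3 <- r4,r3: IF@2 ID@3 stall=2 (RAW on I0.r3 (WB@5)) EX@6 MEM@7 WB@8
I2 add r3 <- r4,r1: IF@3 ID@6 stall=0 (-) EX@7 MEM@8 WB@9
I3 mul r2 <- r3,r2: IF@6 ID@7 stall=2 (RAW on I2.r3 (WB@9)) EX@10 MEM@11 WB@12
I4 add r5 <- r1,r3: IF@7 ID@10 stall=0 (-) EX@11 MEM@12 WB@13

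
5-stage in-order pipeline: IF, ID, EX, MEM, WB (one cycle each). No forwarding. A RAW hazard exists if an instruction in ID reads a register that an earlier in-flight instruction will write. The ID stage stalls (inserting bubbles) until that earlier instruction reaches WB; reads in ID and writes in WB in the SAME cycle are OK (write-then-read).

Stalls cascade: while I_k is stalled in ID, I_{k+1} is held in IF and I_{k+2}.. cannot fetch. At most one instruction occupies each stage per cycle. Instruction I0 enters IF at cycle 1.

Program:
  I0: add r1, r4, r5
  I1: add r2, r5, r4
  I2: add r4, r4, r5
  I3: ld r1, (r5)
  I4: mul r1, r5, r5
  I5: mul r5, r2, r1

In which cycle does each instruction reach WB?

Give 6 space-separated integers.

I0 add r1 <- r4,r5: IF@1 ID@2 stall=0 (-) EX@3 MEM@4 WB@5
I1 add r2 <- r5,r4: IF@2 ID@3 stall=0 (-) EX@4 MEM@5 WB@6
I2 add r4 <- r4,r5: IF@3 ID@4 stall=0 (-) EX@5 MEM@6 WB@7
I3 ld r1 <- r5: IF@4 ID@5 stall=0 (-) EX@6 MEM@7 WB@8
I4 mul r1 <- r5,r5: IF@5 ID@6 stall=0 (-) EX@7 MEM@8 WB@9
I5 mul r5 <- r2,r1: IF@6 ID@7 stall=2 (RAW on I4.r1 (WB@9)) EX@10 MEM@11 WB@12

Answer: 5 6 7 8 9 12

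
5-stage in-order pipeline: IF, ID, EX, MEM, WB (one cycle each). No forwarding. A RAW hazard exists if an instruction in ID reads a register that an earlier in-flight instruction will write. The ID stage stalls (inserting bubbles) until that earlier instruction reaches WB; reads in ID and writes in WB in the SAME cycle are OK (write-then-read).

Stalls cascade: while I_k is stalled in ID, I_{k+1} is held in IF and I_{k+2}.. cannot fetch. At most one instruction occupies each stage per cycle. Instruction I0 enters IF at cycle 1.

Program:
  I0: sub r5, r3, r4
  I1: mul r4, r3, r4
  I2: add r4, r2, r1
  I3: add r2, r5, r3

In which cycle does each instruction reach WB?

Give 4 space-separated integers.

I0 sub r5 <- r3,r4: IF@1 ID@2 stall=0 (-) EX@3 MEM@4 WB@5
I1 mul r4 <- r3,r4: IF@2 ID@3 stall=0 (-) EX@4 MEM@5 WB@6
I2 add r4 <- r2,r1: IF@3 ID@4 stall=0 (-) EX@5 MEM@6 WB@7
I3 add r2 <- r5,r3: IF@4 ID@5 stall=0 (-) EX@6 MEM@7 WB@8

Answer: 5 6 7 8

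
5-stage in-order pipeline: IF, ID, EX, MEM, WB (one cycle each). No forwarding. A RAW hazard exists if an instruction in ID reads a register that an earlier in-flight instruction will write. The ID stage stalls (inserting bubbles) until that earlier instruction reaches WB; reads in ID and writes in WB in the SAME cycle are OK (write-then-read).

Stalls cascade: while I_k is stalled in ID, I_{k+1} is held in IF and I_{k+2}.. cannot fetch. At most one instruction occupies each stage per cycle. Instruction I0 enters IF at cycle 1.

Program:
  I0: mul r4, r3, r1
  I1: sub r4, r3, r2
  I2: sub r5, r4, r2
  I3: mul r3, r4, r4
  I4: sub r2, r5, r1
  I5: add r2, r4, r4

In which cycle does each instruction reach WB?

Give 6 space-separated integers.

Answer: 5 6 9 10 12 13

Derivation:
I0 mul r4 <- r3,r1: IF@1 ID@2 stall=0 (-) EX@3 MEM@4 WB@5
I1 sub r4 <- r3,r2: IF@2 ID@3 stall=0 (-) EX@4 MEM@5 WB@6
I2 sub r5 <- r4,r2: IF@3 ID@4 stall=2 (RAW on I1.r4 (WB@6)) EX@7 MEM@8 WB@9
I3 mul r3 <- r4,r4: IF@4 ID@7 stall=0 (-) EX@8 MEM@9 WB@10
I4 sub r2 <- r5,r1: IF@7 ID@8 stall=1 (RAW on I2.r5 (WB@9)) EX@10 MEM@11 WB@12
I5 add r2 <- r4,r4: IF@8 ID@10 stall=0 (-) EX@11 MEM@12 WB@13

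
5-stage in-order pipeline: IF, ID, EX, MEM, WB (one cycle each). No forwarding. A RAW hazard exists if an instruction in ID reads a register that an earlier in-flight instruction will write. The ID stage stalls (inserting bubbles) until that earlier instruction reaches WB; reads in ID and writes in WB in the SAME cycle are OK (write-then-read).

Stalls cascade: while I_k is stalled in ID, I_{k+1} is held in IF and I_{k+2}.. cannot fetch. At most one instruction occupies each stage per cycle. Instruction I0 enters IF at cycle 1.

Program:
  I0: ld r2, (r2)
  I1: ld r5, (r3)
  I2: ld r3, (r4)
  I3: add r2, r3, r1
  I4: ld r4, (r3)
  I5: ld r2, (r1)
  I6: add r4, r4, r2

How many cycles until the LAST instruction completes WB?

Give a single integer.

I0 ld r2 <- r2: IF@1 ID@2 stall=0 (-) EX@3 MEM@4 WB@5
I1 ld r5 <- r3: IF@2 ID@3 stall=0 (-) EX@4 MEM@5 WB@6
I2 ld r3 <- r4: IF@3 ID@4 stall=0 (-) EX@5 MEM@6 WB@7
I3 add r2 <- r3,r1: IF@4 ID@5 stall=2 (RAW on I2.r3 (WB@7)) EX@8 MEM@9 WB@10
I4 ld r4 <- r3: IF@5 ID@8 stall=0 (-) EX@9 MEM@10 WB@11
I5 ld r2 <- r1: IF@8 ID@9 stall=0 (-) EX@10 MEM@11 WB@12
I6 add r4 <- r4,r2: IF@9 ID@10 stall=2 (RAW on I5.r2 (WB@12)) EX@13 MEM@14 WB@15

Answer: 15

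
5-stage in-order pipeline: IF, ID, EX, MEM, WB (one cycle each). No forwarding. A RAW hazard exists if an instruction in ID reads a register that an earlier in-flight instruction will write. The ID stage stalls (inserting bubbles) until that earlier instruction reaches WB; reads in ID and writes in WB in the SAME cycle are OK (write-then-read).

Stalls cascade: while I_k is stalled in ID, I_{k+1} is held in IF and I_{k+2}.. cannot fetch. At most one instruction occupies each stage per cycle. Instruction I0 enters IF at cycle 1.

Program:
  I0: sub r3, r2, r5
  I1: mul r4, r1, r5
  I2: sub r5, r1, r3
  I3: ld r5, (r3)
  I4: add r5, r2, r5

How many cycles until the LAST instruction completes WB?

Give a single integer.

I0 sub r3 <- r2,r5: IF@1 ID@2 stall=0 (-) EX@3 MEM@4 WB@5
I1 mul r4 <- r1,r5: IF@2 ID@3 stall=0 (-) EX@4 MEM@5 WB@6
I2 sub r5 <- r1,r3: IF@3 ID@4 stall=1 (RAW on I0.r3 (WB@5)) EX@6 MEM@7 WB@8
I3 ld r5 <- r3: IF@4 ID@6 stall=0 (-) EX@7 MEM@8 WB@9
I4 add r5 <- r2,r5: IF@6 ID@7 stall=2 (RAW on I3.r5 (WB@9)) EX@10 MEM@11 WB@12

Answer: 12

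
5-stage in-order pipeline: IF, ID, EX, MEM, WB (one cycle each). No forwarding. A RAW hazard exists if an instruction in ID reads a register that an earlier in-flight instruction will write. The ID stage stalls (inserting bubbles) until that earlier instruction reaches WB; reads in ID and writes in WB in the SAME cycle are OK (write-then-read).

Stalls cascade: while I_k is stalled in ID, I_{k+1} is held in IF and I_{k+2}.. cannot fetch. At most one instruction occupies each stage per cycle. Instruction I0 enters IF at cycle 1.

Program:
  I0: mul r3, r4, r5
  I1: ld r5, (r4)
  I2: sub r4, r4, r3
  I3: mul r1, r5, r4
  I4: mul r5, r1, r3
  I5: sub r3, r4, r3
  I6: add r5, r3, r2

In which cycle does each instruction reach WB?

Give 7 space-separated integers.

Answer: 5 6 8 11 14 15 18

Derivation:
I0 mul r3 <- r4,r5: IF@1 ID@2 stall=0 (-) EX@3 MEM@4 WB@5
I1 ld r5 <- r4: IF@2 ID@3 stall=0 (-) EX@4 MEM@5 WB@6
I2 sub r4 <- r4,r3: IF@3 ID@4 stall=1 (RAW on I0.r3 (WB@5)) EX@6 MEM@7 WB@8
I3 mul r1 <- r5,r4: IF@4 ID@6 stall=2 (RAW on I2.r4 (WB@8)) EX@9 MEM@10 WB@11
I4 mul r5 <- r1,r3: IF@6 ID@9 stall=2 (RAW on I3.r1 (WB@11)) EX@12 MEM@13 WB@14
I5 sub r3 <- r4,r3: IF@9 ID@12 stall=0 (-) EX@13 MEM@14 WB@15
I6 add r5 <- r3,r2: IF@12 ID@13 stall=2 (RAW on I5.r3 (WB@15)) EX@16 MEM@17 WB@18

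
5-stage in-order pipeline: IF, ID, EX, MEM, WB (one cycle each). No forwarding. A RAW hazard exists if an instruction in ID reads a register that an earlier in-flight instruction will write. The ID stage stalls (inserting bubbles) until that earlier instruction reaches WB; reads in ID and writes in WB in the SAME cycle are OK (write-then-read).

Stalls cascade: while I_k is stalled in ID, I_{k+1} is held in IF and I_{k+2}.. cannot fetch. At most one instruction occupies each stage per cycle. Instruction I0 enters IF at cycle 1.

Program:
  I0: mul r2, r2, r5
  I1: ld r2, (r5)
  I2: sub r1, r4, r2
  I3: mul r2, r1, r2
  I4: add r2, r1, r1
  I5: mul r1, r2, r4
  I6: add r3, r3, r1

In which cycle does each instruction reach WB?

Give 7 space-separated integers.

I0 mul r2 <- r2,r5: IF@1 ID@2 stall=0 (-) EX@3 MEM@4 WB@5
I1 ld r2 <- r5: IF@2 ID@3 stall=0 (-) EX@4 MEM@5 WB@6
I2 sub r1 <- r4,r2: IF@3 ID@4 stall=2 (RAW on I1.r2 (WB@6)) EX@7 MEM@8 WB@9
I3 mul r2 <- r1,r2: IF@4 ID@7 stall=2 (RAW on I2.r1 (WB@9)) EX@10 MEM@11 WB@12
I4 add r2 <- r1,r1: IF@7 ID@10 stall=0 (-) EX@11 MEM@12 WB@13
I5 mul r1 <- r2,r4: IF@10 ID@11 stall=2 (RAW on I4.r2 (WB@13)) EX@14 MEM@15 WB@16
I6 add r3 <- r3,r1: IF@11 ID@14 stall=2 (RAW on I5.r1 (WB@16)) EX@17 MEM@18 WB@19

Answer: 5 6 9 12 13 16 19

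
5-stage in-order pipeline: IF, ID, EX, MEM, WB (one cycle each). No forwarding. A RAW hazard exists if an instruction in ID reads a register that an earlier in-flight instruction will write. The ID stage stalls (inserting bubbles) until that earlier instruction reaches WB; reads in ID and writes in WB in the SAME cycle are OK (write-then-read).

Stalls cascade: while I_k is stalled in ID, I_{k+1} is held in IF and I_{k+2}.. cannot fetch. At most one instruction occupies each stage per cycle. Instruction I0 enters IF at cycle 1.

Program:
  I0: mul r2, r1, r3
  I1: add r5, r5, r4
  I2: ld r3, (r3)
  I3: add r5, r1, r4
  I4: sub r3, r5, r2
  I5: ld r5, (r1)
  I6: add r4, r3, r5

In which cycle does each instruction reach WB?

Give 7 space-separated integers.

I0 mul r2 <- r1,r3: IF@1 ID@2 stall=0 (-) EX@3 MEM@4 WB@5
I1 add r5 <- r5,r4: IF@2 ID@3 stall=0 (-) EX@4 MEM@5 WB@6
I2 ld r3 <- r3: IF@3 ID@4 stall=0 (-) EX@5 MEM@6 WB@7
I3 add r5 <- r1,r4: IF@4 ID@5 stall=0 (-) EX@6 MEM@7 WB@8
I4 sub r3 <- r5,r2: IF@5 ID@6 stall=2 (RAW on I3.r5 (WB@8)) EX@9 MEM@10 WB@11
I5 ld r5 <- r1: IF@6 ID@9 stall=0 (-) EX@10 MEM@11 WB@12
I6 add r4 <- r3,r5: IF@9 ID@10 stall=2 (RAW on I5.r5 (WB@12)) EX@13 MEM@14 WB@15

Answer: 5 6 7 8 11 12 15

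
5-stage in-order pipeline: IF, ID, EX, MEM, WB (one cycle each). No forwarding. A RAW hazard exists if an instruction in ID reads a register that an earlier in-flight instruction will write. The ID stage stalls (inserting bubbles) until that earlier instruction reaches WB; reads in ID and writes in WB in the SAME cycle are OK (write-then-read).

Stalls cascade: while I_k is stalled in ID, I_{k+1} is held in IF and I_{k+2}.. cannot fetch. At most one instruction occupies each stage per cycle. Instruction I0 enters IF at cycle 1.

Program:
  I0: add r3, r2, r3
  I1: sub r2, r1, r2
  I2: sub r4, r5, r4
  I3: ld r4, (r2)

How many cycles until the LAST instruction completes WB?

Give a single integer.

Answer: 9

Derivation:
I0 add r3 <- r2,r3: IF@1 ID@2 stall=0 (-) EX@3 MEM@4 WB@5
I1 sub r2 <- r1,r2: IF@2 ID@3 stall=0 (-) EX@4 MEM@5 WB@6
I2 sub r4 <- r5,r4: IF@3 ID@4 stall=0 (-) EX@5 MEM@6 WB@7
I3 ld r4 <- r2: IF@4 ID@5 stall=1 (RAW on I1.r2 (WB@6)) EX@7 MEM@8 WB@9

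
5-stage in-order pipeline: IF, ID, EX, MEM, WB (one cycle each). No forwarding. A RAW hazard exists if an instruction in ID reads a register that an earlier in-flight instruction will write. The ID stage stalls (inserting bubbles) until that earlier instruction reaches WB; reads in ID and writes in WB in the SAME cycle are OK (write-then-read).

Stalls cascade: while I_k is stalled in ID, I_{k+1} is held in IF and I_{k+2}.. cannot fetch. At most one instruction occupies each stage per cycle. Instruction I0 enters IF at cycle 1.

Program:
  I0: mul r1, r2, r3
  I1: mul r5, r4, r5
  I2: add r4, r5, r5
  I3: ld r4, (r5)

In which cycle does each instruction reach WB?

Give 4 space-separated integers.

Answer: 5 6 9 10

Derivation:
I0 mul r1 <- r2,r3: IF@1 ID@2 stall=0 (-) EX@3 MEM@4 WB@5
I1 mul r5 <- r4,r5: IF@2 ID@3 stall=0 (-) EX@4 MEM@5 WB@6
I2 add r4 <- r5,r5: IF@3 ID@4 stall=2 (RAW on I1.r5 (WB@6)) EX@7 MEM@8 WB@9
I3 ld r4 <- r5: IF@4 ID@7 stall=0 (-) EX@8 MEM@9 WB@10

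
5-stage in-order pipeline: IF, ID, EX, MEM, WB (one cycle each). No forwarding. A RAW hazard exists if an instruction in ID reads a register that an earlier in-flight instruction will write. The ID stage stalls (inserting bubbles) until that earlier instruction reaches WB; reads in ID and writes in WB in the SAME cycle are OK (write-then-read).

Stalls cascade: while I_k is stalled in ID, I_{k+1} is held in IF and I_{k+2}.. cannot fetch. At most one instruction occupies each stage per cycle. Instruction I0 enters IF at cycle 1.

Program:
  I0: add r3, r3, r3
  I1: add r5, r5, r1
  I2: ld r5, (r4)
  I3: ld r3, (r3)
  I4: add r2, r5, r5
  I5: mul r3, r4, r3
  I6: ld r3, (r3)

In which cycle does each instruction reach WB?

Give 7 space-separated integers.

Answer: 5 6 7 8 10 11 14

Derivation:
I0 add r3 <- r3,r3: IF@1 ID@2 stall=0 (-) EX@3 MEM@4 WB@5
I1 add r5 <- r5,r1: IF@2 ID@3 stall=0 (-) EX@4 MEM@5 WB@6
I2 ld r5 <- r4: IF@3 ID@4 stall=0 (-) EX@5 MEM@6 WB@7
I3 ld r3 <- r3: IF@4 ID@5 stall=0 (-) EX@6 MEM@7 WB@8
I4 add r2 <- r5,r5: IF@5 ID@6 stall=1 (RAW on I2.r5 (WB@7)) EX@8 MEM@9 WB@10
I5 mul r3 <- r4,r3: IF@6 ID@8 stall=0 (-) EX@9 MEM@10 WB@11
I6 ld r3 <- r3: IF@8 ID@9 stall=2 (RAW on I5.r3 (WB@11)) EX@12 MEM@13 WB@14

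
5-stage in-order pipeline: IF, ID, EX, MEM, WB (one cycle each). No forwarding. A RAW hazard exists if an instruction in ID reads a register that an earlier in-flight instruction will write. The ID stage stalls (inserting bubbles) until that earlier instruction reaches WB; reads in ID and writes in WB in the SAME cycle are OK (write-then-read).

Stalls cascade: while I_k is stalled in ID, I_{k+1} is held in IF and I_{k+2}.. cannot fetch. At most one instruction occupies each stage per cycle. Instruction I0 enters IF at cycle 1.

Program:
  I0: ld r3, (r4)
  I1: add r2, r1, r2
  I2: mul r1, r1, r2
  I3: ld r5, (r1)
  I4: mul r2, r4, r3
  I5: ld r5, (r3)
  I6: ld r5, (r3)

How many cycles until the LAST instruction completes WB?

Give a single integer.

I0 ld r3 <- r4: IF@1 ID@2 stall=0 (-) EX@3 MEM@4 WB@5
I1 add r2 <- r1,r2: IF@2 ID@3 stall=0 (-) EX@4 MEM@5 WB@6
I2 mul r1 <- r1,r2: IF@3 ID@4 stall=2 (RAW on I1.r2 (WB@6)) EX@7 MEM@8 WB@9
I3 ld r5 <- r1: IF@4 ID@7 stall=2 (RAW on I2.r1 (WB@9)) EX@10 MEM@11 WB@12
I4 mul r2 <- r4,r3: IF@7 ID@10 stall=0 (-) EX@11 MEM@12 WB@13
I5 ld r5 <- r3: IF@10 ID@11 stall=0 (-) EX@12 MEM@13 WB@14
I6 ld r5 <- r3: IF@11 ID@12 stall=0 (-) EX@13 MEM@14 WB@15

Answer: 15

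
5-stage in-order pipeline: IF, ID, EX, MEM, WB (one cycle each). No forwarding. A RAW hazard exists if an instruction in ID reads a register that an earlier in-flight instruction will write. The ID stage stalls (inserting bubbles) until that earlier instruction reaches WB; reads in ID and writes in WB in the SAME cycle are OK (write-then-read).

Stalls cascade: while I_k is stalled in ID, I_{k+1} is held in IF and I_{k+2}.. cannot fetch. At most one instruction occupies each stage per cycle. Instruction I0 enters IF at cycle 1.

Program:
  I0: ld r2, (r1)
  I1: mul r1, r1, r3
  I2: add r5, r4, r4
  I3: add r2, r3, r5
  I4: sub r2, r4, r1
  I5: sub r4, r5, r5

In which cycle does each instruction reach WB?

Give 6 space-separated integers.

Answer: 5 6 7 10 11 12

Derivation:
I0 ld r2 <- r1: IF@1 ID@2 stall=0 (-) EX@3 MEM@4 WB@5
I1 mul r1 <- r1,r3: IF@2 ID@3 stall=0 (-) EX@4 MEM@5 WB@6
I2 add r5 <- r4,r4: IF@3 ID@4 stall=0 (-) EX@5 MEM@6 WB@7
I3 add r2 <- r3,r5: IF@4 ID@5 stall=2 (RAW on I2.r5 (WB@7)) EX@8 MEM@9 WB@10
I4 sub r2 <- r4,r1: IF@5 ID@8 stall=0 (-) EX@9 MEM@10 WB@11
I5 sub r4 <- r5,r5: IF@8 ID@9 stall=0 (-) EX@10 MEM@11 WB@12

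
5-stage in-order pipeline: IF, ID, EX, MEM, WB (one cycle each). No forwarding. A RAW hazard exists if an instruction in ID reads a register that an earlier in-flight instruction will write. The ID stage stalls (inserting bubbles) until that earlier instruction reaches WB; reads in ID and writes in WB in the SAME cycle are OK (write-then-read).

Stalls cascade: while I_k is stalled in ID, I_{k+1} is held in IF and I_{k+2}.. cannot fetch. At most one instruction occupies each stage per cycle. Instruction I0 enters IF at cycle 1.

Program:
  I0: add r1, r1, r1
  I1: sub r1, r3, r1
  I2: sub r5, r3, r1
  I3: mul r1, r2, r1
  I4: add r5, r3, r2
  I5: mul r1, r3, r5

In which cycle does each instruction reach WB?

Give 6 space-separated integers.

Answer: 5 8 11 12 13 16

Derivation:
I0 add r1 <- r1,r1: IF@1 ID@2 stall=0 (-) EX@3 MEM@4 WB@5
I1 sub r1 <- r3,r1: IF@2 ID@3 stall=2 (RAW on I0.r1 (WB@5)) EX@6 MEM@7 WB@8
I2 sub r5 <- r3,r1: IF@3 ID@6 stall=2 (RAW on I1.r1 (WB@8)) EX@9 MEM@10 WB@11
I3 mul r1 <- r2,r1: IF@6 ID@9 stall=0 (-) EX@10 MEM@11 WB@12
I4 add r5 <- r3,r2: IF@9 ID@10 stall=0 (-) EX@11 MEM@12 WB@13
I5 mul r1 <- r3,r5: IF@10 ID@11 stall=2 (RAW on I4.r5 (WB@13)) EX@14 MEM@15 WB@16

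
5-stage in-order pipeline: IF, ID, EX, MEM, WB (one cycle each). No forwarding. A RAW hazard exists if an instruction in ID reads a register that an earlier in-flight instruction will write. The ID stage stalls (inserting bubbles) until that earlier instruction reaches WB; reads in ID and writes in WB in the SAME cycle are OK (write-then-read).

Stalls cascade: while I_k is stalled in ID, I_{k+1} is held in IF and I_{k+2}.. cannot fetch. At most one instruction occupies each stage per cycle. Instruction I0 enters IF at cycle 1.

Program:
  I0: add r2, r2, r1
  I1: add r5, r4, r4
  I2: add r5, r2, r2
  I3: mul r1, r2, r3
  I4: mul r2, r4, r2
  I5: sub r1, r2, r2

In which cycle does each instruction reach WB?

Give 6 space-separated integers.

Answer: 5 6 8 9 10 13

Derivation:
I0 add r2 <- r2,r1: IF@1 ID@2 stall=0 (-) EX@3 MEM@4 WB@5
I1 add r5 <- r4,r4: IF@2 ID@3 stall=0 (-) EX@4 MEM@5 WB@6
I2 add r5 <- r2,r2: IF@3 ID@4 stall=1 (RAW on I0.r2 (WB@5)) EX@6 MEM@7 WB@8
I3 mul r1 <- r2,r3: IF@4 ID@6 stall=0 (-) EX@7 MEM@8 WB@9
I4 mul r2 <- r4,r2: IF@6 ID@7 stall=0 (-) EX@8 MEM@9 WB@10
I5 sub r1 <- r2,r2: IF@7 ID@8 stall=2 (RAW on I4.r2 (WB@10)) EX@11 MEM@12 WB@13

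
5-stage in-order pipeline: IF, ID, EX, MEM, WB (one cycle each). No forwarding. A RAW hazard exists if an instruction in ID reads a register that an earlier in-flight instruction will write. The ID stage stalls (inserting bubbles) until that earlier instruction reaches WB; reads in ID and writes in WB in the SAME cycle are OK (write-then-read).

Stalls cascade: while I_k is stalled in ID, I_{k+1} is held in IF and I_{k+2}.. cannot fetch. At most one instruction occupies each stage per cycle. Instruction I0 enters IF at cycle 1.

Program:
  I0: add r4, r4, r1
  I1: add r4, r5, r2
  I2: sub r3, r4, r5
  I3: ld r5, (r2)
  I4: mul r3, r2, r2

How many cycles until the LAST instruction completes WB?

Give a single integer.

Answer: 11

Derivation:
I0 add r4 <- r4,r1: IF@1 ID@2 stall=0 (-) EX@3 MEM@4 WB@5
I1 add r4 <- r5,r2: IF@2 ID@3 stall=0 (-) EX@4 MEM@5 WB@6
I2 sub r3 <- r4,r5: IF@3 ID@4 stall=2 (RAW on I1.r4 (WB@6)) EX@7 MEM@8 WB@9
I3 ld r5 <- r2: IF@4 ID@7 stall=0 (-) EX@8 MEM@9 WB@10
I4 mul r3 <- r2,r2: IF@7 ID@8 stall=0 (-) EX@9 MEM@10 WB@11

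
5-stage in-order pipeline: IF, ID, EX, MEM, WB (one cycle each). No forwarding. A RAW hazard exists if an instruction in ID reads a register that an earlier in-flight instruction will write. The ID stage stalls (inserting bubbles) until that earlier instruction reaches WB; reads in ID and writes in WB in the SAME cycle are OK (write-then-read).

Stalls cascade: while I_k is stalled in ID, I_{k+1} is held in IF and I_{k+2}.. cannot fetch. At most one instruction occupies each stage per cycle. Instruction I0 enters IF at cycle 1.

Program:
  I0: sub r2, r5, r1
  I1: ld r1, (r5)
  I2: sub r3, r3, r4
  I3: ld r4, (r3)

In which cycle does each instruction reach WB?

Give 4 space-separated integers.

Answer: 5 6 7 10

Derivation:
I0 sub r2 <- r5,r1: IF@1 ID@2 stall=0 (-) EX@3 MEM@4 WB@5
I1 ld r1 <- r5: IF@2 ID@3 stall=0 (-) EX@4 MEM@5 WB@6
I2 sub r3 <- r3,r4: IF@3 ID@4 stall=0 (-) EX@5 MEM@6 WB@7
I3 ld r4 <- r3: IF@4 ID@5 stall=2 (RAW on I2.r3 (WB@7)) EX@8 MEM@9 WB@10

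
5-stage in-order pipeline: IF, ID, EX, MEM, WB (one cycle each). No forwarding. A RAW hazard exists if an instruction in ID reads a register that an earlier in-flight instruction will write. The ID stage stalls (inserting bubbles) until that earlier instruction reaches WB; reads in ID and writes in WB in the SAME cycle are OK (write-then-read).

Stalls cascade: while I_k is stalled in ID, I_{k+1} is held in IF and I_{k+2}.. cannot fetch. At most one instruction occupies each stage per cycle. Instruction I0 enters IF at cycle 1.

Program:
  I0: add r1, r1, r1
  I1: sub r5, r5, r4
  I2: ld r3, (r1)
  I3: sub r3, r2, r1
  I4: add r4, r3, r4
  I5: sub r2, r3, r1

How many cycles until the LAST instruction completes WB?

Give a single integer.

I0 add r1 <- r1,r1: IF@1 ID@2 stall=0 (-) EX@3 MEM@4 WB@5
I1 sub r5 <- r5,r4: IF@2 ID@3 stall=0 (-) EX@4 MEM@5 WB@6
I2 ld r3 <- r1: IF@3 ID@4 stall=1 (RAW on I0.r1 (WB@5)) EX@6 MEM@7 WB@8
I3 sub r3 <- r2,r1: IF@4 ID@6 stall=0 (-) EX@7 MEM@8 WB@9
I4 add r4 <- r3,r4: IF@6 ID@7 stall=2 (RAW on I3.r3 (WB@9)) EX@10 MEM@11 WB@12
I5 sub r2 <- r3,r1: IF@7 ID@10 stall=0 (-) EX@11 MEM@12 WB@13

Answer: 13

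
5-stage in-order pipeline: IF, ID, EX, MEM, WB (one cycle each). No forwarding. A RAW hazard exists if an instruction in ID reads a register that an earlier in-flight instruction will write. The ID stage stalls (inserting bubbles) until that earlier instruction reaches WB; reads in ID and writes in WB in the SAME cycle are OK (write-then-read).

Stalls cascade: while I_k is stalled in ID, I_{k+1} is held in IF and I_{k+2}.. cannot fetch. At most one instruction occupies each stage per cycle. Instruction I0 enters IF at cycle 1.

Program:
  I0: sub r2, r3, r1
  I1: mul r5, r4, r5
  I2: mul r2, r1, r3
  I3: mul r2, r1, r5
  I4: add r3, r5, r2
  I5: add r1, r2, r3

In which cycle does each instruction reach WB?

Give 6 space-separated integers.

Answer: 5 6 7 9 12 15

Derivation:
I0 sub r2 <- r3,r1: IF@1 ID@2 stall=0 (-) EX@3 MEM@4 WB@5
I1 mul r5 <- r4,r5: IF@2 ID@3 stall=0 (-) EX@4 MEM@5 WB@6
I2 mul r2 <- r1,r3: IF@3 ID@4 stall=0 (-) EX@5 MEM@6 WB@7
I3 mul r2 <- r1,r5: IF@4 ID@5 stall=1 (RAW on I1.r5 (WB@6)) EX@7 MEM@8 WB@9
I4 add r3 <- r5,r2: IF@5 ID@7 stall=2 (RAW on I3.r2 (WB@9)) EX@10 MEM@11 WB@12
I5 add r1 <- r2,r3: IF@7 ID@10 stall=2 (RAW on I4.r3 (WB@12)) EX@13 MEM@14 WB@15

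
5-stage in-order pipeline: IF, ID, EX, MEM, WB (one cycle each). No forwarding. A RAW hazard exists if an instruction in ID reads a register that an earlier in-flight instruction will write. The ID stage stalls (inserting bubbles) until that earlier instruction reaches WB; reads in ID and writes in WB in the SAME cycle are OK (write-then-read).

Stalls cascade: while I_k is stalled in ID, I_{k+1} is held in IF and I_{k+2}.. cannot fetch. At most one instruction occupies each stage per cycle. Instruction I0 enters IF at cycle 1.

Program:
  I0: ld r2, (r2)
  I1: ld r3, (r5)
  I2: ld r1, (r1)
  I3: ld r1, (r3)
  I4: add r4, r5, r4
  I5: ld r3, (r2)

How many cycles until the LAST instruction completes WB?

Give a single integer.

I0 ld r2 <- r2: IF@1 ID@2 stall=0 (-) EX@3 MEM@4 WB@5
I1 ld r3 <- r5: IF@2 ID@3 stall=0 (-) EX@4 MEM@5 WB@6
I2 ld r1 <- r1: IF@3 ID@4 stall=0 (-) EX@5 MEM@6 WB@7
I3 ld r1 <- r3: IF@4 ID@5 stall=1 (RAW on I1.r3 (WB@6)) EX@7 MEM@8 WB@9
I4 add r4 <- r5,r4: IF@5 ID@7 stall=0 (-) EX@8 MEM@9 WB@10
I5 ld r3 <- r2: IF@7 ID@8 stall=0 (-) EX@9 MEM@10 WB@11

Answer: 11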